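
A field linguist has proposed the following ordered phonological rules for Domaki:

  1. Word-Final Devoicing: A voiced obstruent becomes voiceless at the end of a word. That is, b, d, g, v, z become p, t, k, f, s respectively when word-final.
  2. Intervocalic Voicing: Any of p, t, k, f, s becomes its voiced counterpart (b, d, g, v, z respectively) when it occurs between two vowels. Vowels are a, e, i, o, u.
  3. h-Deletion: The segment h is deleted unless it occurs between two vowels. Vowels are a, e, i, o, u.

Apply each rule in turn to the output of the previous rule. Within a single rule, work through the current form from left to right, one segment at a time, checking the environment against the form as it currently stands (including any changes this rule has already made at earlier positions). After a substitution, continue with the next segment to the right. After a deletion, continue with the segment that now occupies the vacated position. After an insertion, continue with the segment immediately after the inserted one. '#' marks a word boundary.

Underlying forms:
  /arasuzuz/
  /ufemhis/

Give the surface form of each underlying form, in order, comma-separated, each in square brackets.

/arasuzuz/:
  1 Word-Final Devoicing: [arasuzuz] → [arasuzus]
  2 Intervocalic Voicing: [arasuzus] → [arazuzus]
  3 h-Deletion: no change — [arazuzus]
/ufemhis/:
  1 Word-Final Devoicing: no change — [ufemhis]
  2 Intervocalic Voicing: [ufemhis] → [uvemhis]
  3 h-Deletion: [uvemhis] → [uvemis]

[arazuzus], [uvemis]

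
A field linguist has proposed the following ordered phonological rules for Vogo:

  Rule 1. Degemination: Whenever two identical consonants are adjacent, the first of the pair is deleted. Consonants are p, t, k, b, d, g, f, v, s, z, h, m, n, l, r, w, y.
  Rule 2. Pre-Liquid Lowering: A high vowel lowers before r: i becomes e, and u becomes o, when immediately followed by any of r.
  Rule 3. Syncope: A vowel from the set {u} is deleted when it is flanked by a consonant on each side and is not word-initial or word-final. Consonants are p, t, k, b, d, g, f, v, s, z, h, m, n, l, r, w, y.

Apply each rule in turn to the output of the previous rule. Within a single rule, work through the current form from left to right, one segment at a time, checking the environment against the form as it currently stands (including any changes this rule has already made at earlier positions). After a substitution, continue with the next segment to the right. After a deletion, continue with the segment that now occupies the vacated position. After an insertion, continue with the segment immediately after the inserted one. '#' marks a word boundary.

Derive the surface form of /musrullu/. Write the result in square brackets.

[msrlu]

Rule 1 Degemination: [musrullu] → [musrulu]
Rule 2 Pre-Liquid Lowering: no change — [musrulu]
Rule 3 Syncope: [musrulu] → [msrlu]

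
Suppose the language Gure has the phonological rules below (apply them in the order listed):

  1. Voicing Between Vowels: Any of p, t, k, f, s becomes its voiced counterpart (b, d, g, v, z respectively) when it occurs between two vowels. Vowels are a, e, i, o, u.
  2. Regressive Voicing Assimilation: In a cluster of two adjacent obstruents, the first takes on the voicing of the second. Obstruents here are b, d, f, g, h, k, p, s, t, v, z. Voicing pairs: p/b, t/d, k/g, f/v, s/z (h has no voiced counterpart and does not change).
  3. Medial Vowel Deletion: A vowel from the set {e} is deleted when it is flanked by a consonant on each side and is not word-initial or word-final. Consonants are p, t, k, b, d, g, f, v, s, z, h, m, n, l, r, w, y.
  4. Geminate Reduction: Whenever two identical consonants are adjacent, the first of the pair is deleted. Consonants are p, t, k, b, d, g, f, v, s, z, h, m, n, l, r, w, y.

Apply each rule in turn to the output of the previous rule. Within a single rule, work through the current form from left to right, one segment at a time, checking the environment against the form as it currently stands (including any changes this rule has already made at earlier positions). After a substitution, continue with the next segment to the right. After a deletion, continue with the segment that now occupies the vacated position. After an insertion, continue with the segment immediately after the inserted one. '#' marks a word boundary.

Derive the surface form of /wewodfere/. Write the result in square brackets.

1 Voicing Between Vowels: no change — [wewodfere]
2 Regressive Voicing Assimilation: [wewodfere] → [wewotfere]
3 Medial Vowel Deletion: [wewotfere] → [wwotfre]
4 Geminate Reduction: [wwotfre] → [wotfre]

[wotfre]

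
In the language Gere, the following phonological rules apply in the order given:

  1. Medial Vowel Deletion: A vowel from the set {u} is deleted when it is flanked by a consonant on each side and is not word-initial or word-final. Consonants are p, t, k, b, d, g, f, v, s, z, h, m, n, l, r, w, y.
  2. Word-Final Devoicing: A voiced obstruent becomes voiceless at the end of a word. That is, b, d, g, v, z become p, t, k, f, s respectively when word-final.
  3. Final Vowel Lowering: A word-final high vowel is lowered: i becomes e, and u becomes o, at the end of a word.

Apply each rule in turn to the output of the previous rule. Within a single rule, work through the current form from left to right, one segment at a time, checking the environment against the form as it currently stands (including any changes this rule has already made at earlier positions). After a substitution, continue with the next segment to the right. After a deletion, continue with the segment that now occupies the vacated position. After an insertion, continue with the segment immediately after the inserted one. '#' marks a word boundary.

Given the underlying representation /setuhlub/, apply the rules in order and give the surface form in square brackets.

[sethlp]

1 Medial Vowel Deletion: [setuhlub] → [sethlb]
2 Word-Final Devoicing: [sethlb] → [sethlp]
3 Final Vowel Lowering: no change — [sethlp]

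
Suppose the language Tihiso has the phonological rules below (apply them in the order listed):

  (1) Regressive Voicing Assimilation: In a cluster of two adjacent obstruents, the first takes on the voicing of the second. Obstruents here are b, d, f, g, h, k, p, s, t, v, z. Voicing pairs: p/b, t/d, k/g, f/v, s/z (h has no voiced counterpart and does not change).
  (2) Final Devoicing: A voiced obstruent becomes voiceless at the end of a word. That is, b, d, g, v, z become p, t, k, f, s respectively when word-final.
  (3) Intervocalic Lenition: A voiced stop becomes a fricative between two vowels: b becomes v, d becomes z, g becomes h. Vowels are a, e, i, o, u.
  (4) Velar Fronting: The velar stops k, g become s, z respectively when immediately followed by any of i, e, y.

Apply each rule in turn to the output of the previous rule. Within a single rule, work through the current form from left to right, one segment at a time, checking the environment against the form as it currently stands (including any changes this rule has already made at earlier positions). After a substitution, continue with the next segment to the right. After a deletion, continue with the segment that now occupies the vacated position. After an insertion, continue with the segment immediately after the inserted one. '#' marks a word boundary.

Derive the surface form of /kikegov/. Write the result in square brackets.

(1) Regressive Voicing Assimilation: no change — [kikegov]
(2) Final Devoicing: [kikegov] → [kikegof]
(3) Intervocalic Lenition: [kikegof] → [kikehof]
(4) Velar Fronting: [kikehof] → [sisehof]

[sisehof]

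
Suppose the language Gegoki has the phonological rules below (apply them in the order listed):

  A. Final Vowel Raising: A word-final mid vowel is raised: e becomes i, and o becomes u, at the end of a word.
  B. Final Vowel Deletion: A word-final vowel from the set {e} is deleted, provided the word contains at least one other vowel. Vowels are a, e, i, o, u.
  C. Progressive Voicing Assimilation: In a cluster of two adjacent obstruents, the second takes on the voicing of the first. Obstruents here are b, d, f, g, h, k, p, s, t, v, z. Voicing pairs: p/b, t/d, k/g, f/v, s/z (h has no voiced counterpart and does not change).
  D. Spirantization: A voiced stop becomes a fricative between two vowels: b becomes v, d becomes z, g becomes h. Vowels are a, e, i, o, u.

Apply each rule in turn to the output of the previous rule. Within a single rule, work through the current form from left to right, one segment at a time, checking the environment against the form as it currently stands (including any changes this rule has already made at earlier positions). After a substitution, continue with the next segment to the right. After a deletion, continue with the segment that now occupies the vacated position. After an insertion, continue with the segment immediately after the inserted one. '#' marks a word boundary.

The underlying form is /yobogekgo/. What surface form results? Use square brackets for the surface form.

A Final Vowel Raising: [yobogekgo] → [yobogekgu]
B Final Vowel Deletion: no change — [yobogekgu]
C Progressive Voicing Assimilation: [yobogekgu] → [yobogekku]
D Spirantization: [yobogekku] → [yovohekku]

[yovohekku]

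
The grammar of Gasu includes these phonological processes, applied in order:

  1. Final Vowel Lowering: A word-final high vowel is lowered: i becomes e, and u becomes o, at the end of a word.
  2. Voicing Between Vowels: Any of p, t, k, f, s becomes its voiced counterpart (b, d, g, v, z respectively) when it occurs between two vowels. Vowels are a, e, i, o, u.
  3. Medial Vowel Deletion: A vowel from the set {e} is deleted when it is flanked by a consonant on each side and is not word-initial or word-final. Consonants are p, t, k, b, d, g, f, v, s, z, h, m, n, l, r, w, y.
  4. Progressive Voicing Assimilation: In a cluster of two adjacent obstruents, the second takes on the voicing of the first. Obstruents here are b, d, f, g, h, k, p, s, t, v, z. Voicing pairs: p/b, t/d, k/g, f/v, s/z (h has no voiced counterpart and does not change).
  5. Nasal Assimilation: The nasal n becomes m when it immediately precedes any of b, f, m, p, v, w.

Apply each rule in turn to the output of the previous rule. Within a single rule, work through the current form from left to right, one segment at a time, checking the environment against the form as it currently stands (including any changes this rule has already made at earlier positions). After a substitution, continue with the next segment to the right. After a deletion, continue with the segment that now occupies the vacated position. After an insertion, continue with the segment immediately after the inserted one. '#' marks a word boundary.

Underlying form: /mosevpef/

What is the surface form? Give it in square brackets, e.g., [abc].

1 Final Vowel Lowering: no change — [mosevpef]
2 Voicing Between Vowels: [mosevpef] → [mozevpef]
3 Medial Vowel Deletion: [mozevpef] → [mozvpf]
4 Progressive Voicing Assimilation: [mozvpf] → [mozvbv]
5 Nasal Assimilation: no change — [mozvbv]

[mozvbv]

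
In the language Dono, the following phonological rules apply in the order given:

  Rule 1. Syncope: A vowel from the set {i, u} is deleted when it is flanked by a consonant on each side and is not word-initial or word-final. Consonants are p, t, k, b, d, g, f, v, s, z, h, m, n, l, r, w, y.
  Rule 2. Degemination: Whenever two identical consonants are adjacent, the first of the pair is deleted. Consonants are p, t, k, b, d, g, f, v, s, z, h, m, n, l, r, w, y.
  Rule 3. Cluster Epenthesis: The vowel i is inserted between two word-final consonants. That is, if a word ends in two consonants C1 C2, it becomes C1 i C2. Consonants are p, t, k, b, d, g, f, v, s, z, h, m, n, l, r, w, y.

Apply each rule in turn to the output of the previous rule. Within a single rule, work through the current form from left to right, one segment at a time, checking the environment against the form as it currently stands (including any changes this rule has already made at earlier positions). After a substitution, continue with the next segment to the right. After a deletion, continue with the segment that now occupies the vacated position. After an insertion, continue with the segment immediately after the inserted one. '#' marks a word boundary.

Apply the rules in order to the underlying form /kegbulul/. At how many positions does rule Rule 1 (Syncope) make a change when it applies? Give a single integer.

2

Rule 1 Syncope: [kegbulul] → [kegbll]
Rule 2 Degemination: [kegbll] → [kegbl]
Rule 3 Cluster Epenthesis: [kegbl] → [kegbil]
Rule Rule 1 changed 2 position(s).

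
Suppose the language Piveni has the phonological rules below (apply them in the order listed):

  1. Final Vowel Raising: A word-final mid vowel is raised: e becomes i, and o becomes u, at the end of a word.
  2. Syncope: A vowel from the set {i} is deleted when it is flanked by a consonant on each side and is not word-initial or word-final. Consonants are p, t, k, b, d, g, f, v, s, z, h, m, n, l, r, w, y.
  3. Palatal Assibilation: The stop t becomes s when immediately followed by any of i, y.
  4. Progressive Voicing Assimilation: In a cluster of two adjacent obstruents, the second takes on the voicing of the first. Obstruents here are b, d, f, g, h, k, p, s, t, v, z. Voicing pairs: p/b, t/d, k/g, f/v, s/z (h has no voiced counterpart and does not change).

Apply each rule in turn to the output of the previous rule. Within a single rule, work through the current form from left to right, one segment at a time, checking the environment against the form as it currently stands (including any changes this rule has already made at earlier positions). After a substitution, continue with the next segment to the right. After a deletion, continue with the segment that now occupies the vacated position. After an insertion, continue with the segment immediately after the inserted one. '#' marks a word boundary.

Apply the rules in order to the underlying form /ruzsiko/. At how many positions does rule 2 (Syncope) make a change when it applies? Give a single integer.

1 Final Vowel Raising: [ruzsiko] → [ruzsiku]
2 Syncope: [ruzsiku] → [ruzsku]
3 Palatal Assibilation: no change — [ruzsku]
4 Progressive Voicing Assimilation: [ruzsku] → [ruzzgu]
Rule 2 changed 1 position(s).

1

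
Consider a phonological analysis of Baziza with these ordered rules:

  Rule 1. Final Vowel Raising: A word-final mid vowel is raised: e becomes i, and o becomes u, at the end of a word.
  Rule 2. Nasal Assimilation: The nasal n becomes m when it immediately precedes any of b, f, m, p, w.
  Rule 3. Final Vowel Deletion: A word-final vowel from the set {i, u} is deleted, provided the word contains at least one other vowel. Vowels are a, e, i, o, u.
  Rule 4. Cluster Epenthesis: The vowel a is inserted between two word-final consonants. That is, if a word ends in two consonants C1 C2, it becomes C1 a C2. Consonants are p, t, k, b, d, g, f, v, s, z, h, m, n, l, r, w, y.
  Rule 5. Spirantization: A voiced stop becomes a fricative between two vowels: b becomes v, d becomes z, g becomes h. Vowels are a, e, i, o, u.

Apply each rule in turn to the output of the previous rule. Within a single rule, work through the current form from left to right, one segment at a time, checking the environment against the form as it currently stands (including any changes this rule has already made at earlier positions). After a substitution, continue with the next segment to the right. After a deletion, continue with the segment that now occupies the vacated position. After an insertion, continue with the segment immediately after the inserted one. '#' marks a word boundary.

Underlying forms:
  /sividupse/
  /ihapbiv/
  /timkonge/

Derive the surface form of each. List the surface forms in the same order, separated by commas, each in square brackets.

[sivizupas], [ihapbiv], [timkonag]

/sividupse/:
  Rule 1 Final Vowel Raising: [sividupse] → [sividupsi]
  Rule 2 Nasal Assimilation: no change — [sividupsi]
  Rule 3 Final Vowel Deletion: [sividupsi] → [sividups]
  Rule 4 Cluster Epenthesis: [sividups] → [sividupas]
  Rule 5 Spirantization: [sividupas] → [sivizupas]
/ihapbiv/:
  Rule 1 Final Vowel Raising: no change — [ihapbiv]
  Rule 2 Nasal Assimilation: no change — [ihapbiv]
  Rule 3 Final Vowel Deletion: no change — [ihapbiv]
  Rule 4 Cluster Epenthesis: no change — [ihapbiv]
  Rule 5 Spirantization: no change — [ihapbiv]
/timkonge/:
  Rule 1 Final Vowel Raising: [timkonge] → [timkongi]
  Rule 2 Nasal Assimilation: no change — [timkongi]
  Rule 3 Final Vowel Deletion: [timkongi] → [timkong]
  Rule 4 Cluster Epenthesis: [timkong] → [timkonag]
  Rule 5 Spirantization: no change — [timkonag]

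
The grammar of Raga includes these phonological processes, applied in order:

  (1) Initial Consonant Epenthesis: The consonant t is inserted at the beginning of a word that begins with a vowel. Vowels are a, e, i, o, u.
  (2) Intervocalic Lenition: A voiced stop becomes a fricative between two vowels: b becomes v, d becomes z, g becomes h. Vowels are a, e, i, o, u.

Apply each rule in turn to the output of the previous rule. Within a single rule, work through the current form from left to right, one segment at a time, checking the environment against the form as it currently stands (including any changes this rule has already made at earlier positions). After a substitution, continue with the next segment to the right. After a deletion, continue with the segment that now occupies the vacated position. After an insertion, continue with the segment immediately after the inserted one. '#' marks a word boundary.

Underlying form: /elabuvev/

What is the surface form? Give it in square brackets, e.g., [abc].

(1) Initial Consonant Epenthesis: [elabuvev] → [telabuvev]
(2) Intervocalic Lenition: [telabuvev] → [telavuvev]

[telavuvev]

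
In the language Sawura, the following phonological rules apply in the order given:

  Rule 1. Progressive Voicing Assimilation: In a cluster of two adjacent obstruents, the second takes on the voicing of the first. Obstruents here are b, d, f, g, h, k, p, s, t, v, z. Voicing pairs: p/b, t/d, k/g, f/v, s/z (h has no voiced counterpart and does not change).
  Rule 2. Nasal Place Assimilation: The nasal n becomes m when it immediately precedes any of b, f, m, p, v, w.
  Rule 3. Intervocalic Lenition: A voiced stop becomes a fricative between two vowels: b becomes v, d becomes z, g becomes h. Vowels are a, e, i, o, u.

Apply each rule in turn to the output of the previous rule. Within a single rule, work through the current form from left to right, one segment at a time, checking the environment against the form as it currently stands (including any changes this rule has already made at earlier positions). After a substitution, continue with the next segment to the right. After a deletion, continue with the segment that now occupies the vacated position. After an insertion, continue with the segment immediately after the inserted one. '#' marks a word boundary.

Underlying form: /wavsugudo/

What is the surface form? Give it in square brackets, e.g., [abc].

Rule 1 Progressive Voicing Assimilation: [wavsugudo] → [wavzugudo]
Rule 2 Nasal Place Assimilation: no change — [wavzugudo]
Rule 3 Intervocalic Lenition: [wavzugudo] → [wavzuhuzo]

[wavzuhuzo]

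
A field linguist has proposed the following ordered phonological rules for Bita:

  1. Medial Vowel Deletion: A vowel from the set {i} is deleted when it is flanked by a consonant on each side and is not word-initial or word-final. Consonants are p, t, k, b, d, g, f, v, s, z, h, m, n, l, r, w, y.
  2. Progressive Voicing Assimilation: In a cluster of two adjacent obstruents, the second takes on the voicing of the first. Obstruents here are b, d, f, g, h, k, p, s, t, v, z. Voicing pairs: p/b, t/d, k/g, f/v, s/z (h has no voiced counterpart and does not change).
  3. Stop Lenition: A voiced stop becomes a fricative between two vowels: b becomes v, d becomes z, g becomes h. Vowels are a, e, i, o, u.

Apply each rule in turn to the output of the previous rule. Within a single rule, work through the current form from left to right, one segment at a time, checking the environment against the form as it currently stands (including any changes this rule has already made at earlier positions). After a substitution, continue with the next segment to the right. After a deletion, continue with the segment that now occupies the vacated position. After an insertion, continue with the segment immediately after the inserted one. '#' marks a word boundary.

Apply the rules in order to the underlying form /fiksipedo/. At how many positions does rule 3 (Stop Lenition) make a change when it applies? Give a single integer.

1

1 Medial Vowel Deletion: [fiksipedo] → [fkspedo]
2 Progressive Voicing Assimilation: no change — [fkspedo]
3 Stop Lenition: [fkspedo] → [fkspezo]
Rule 3 changed 1 position(s).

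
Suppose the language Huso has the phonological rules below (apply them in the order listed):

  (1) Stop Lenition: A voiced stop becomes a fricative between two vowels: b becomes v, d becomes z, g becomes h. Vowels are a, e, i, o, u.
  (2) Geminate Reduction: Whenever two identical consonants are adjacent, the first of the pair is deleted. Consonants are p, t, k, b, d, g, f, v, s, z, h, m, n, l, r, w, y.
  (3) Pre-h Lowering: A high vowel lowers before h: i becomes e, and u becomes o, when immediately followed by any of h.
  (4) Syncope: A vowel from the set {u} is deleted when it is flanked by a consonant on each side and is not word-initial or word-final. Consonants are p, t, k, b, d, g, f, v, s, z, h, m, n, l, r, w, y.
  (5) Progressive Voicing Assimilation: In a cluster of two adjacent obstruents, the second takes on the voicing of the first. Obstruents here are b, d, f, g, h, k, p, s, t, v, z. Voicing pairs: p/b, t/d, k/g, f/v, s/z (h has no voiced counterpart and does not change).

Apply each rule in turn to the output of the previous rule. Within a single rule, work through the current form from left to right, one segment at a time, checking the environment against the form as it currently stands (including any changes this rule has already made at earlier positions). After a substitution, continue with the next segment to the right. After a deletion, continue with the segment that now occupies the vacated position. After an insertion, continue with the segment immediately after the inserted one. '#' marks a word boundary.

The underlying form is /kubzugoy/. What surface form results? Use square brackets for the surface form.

[kpsohoy]

(1) Stop Lenition: [kubzugoy] → [kubzuhoy]
(2) Geminate Reduction: no change — [kubzuhoy]
(3) Pre-h Lowering: [kubzuhoy] → [kubzohoy]
(4) Syncope: [kubzohoy] → [kbzohoy]
(5) Progressive Voicing Assimilation: [kbzohoy] → [kpsohoy]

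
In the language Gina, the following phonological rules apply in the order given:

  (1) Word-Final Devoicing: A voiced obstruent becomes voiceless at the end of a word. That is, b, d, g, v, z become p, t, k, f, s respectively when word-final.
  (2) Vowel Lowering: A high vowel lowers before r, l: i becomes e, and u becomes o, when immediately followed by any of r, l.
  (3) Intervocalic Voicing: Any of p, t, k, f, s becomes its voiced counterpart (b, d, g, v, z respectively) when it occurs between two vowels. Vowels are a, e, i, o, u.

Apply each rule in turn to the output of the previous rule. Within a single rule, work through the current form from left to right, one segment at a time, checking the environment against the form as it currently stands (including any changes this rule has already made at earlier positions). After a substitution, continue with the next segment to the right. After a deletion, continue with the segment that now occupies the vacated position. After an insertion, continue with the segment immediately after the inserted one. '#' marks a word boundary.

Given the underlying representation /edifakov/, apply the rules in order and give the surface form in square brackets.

[edivagof]

(1) Word-Final Devoicing: [edifakov] → [edifakof]
(2) Vowel Lowering: no change — [edifakof]
(3) Intervocalic Voicing: [edifakof] → [edivagof]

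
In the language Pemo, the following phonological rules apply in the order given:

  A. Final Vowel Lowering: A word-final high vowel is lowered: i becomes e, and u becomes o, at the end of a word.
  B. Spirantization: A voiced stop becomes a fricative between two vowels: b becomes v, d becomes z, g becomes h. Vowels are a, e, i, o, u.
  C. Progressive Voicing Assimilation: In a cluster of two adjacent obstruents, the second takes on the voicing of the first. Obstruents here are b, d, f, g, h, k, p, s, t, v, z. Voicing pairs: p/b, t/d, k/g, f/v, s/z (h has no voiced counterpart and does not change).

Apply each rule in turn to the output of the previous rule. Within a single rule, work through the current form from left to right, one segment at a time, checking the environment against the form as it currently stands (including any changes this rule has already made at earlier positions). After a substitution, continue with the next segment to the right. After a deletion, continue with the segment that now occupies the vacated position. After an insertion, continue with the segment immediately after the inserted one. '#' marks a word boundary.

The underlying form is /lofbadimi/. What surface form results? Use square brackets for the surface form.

A Final Vowel Lowering: [lofbadimi] → [lofbadime]
B Spirantization: [lofbadime] → [lofbazime]
C Progressive Voicing Assimilation: [lofbazime] → [lofpazime]

[lofpazime]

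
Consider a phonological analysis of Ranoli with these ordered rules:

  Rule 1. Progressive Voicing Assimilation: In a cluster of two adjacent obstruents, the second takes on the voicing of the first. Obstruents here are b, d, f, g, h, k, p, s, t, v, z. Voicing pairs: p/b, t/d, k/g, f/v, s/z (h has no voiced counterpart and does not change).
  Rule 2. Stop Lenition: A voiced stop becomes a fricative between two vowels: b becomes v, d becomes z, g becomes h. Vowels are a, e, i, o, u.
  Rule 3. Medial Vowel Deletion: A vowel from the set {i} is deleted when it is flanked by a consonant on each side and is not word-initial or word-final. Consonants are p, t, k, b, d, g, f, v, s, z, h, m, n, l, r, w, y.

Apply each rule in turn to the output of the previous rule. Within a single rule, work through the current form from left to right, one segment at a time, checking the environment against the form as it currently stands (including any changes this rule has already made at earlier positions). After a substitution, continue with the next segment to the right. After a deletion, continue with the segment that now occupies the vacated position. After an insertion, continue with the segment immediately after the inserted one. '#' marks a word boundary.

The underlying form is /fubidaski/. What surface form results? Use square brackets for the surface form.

Rule 1 Progressive Voicing Assimilation: no change — [fubidaski]
Rule 2 Stop Lenition: [fubidaski] → [fuvizaski]
Rule 3 Medial Vowel Deletion: [fuvizaski] → [fuvzaski]

[fuvzaski]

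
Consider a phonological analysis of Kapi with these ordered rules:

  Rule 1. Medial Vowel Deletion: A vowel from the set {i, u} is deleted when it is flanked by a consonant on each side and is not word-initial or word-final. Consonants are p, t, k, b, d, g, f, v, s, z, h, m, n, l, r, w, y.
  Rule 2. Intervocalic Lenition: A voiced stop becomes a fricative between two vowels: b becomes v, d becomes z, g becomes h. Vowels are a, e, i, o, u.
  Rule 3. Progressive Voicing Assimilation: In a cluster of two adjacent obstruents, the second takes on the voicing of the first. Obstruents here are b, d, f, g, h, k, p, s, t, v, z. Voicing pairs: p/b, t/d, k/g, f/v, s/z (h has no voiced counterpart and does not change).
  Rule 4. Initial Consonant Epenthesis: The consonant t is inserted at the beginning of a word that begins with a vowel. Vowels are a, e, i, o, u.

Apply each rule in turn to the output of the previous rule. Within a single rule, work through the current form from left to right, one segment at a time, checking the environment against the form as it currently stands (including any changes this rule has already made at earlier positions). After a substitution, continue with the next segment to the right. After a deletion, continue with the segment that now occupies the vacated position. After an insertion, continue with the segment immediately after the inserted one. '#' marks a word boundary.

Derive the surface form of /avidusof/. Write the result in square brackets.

Rule 1 Medial Vowel Deletion: [avidusof] → [avdsof]
Rule 2 Intervocalic Lenition: no change — [avdsof]
Rule 3 Progressive Voicing Assimilation: [avdsof] → [avdzof]
Rule 4 Initial Consonant Epenthesis: [avdzof] → [tavdzof]

[tavdzof]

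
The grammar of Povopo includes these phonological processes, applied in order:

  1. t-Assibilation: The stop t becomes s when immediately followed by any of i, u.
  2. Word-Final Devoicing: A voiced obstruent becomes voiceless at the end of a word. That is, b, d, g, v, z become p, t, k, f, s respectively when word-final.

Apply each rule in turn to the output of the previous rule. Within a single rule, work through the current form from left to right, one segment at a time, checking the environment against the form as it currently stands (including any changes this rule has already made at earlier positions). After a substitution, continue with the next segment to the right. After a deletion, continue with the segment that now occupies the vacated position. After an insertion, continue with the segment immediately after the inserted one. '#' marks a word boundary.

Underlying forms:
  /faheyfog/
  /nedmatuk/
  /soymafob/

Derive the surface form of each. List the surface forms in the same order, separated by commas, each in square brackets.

/faheyfog/:
  1 t-Assibilation: no change — [faheyfog]
  2 Word-Final Devoicing: [faheyfog] → [faheyfok]
/nedmatuk/:
  1 t-Assibilation: [nedmatuk] → [nedmasuk]
  2 Word-Final Devoicing: no change — [nedmasuk]
/soymafob/:
  1 t-Assibilation: no change — [soymafob]
  2 Word-Final Devoicing: [soymafob] → [soymafop]

[faheyfok], [nedmasuk], [soymafop]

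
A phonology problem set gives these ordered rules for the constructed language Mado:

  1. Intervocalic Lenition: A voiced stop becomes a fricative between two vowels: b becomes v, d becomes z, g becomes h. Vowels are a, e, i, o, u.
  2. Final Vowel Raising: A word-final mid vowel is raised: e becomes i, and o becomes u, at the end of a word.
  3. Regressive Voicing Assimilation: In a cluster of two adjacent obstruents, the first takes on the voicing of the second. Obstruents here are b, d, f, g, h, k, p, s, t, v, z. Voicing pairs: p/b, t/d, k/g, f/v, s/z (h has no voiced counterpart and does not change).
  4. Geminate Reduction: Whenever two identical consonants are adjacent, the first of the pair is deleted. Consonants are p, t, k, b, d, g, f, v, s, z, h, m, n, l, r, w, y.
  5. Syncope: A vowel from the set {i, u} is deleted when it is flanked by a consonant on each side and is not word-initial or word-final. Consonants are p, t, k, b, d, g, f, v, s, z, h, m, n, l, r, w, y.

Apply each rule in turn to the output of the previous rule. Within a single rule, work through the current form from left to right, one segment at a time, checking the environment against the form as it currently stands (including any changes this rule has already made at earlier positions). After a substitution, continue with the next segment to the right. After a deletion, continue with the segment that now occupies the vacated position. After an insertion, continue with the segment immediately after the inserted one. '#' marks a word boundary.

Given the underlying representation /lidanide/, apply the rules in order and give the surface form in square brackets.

1 Intervocalic Lenition: [lidanide] → [lizanize]
2 Final Vowel Raising: [lizanize] → [lizanizi]
3 Regressive Voicing Assimilation: no change — [lizanizi]
4 Geminate Reduction: no change — [lizanizi]
5 Syncope: [lizanizi] → [lzanzi]

[lzanzi]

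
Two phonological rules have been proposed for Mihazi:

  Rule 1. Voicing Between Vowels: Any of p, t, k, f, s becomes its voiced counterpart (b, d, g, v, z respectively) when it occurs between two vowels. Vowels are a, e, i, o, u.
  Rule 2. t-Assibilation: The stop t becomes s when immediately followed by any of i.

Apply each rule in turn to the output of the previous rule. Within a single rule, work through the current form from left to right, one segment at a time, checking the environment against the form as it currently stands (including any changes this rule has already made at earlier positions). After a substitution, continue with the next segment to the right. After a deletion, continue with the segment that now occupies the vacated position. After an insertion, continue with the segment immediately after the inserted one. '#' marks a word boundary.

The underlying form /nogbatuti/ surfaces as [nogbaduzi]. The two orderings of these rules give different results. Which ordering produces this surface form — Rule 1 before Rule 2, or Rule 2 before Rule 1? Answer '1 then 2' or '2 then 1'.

2 then 1

Order 1 then 2:
  1 Voicing Between Vowels: [nogbatuti] → [nogbadudi]
  2 t-Assibilation: no change — [nogbadudi]
  result: [nogbadudi]
Order 2 then 1:
  2 t-Assibilation: [nogbatuti] → [nogbatusi]
  1 Voicing Between Vowels: [nogbatusi] → [nogbaduzi]
  result: [nogbaduzi]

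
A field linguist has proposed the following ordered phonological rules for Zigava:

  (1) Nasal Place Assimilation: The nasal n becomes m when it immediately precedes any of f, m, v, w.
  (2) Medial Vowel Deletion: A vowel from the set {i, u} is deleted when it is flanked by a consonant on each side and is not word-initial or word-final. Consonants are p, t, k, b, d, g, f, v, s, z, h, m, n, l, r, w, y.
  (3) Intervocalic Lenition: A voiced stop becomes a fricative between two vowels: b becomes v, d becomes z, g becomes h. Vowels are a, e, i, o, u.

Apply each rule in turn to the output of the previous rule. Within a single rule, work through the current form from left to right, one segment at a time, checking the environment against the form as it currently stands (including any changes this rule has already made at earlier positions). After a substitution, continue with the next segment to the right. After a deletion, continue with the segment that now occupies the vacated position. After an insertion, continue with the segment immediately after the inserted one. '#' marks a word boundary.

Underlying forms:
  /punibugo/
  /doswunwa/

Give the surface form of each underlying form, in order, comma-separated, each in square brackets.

[pnbgo], [doswmwa]

/punibugo/:
  (1) Nasal Place Assimilation: no change — [punibugo]
  (2) Medial Vowel Deletion: [punibugo] → [pnbgo]
  (3) Intervocalic Lenition: no change — [pnbgo]
/doswunwa/:
  (1) Nasal Place Assimilation: [doswunwa] → [doswumwa]
  (2) Medial Vowel Deletion: [doswumwa] → [doswmwa]
  (3) Intervocalic Lenition: no change — [doswmwa]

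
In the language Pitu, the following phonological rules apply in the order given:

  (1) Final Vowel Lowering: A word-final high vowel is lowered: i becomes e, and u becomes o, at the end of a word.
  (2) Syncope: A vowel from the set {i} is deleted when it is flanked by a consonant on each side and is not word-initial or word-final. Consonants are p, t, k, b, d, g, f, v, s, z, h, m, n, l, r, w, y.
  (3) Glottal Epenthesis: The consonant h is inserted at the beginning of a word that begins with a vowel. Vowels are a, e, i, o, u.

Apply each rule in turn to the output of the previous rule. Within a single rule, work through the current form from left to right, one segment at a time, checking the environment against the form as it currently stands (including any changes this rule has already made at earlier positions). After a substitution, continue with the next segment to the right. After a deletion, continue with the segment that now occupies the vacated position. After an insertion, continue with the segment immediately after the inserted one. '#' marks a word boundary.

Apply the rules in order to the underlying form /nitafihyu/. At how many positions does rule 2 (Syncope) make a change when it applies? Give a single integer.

(1) Final Vowel Lowering: [nitafihyu] → [nitafihyo]
(2) Syncope: [nitafihyo] → [ntafhyo]
(3) Glottal Epenthesis: no change — [ntafhyo]
Rule 2 changed 2 position(s).

2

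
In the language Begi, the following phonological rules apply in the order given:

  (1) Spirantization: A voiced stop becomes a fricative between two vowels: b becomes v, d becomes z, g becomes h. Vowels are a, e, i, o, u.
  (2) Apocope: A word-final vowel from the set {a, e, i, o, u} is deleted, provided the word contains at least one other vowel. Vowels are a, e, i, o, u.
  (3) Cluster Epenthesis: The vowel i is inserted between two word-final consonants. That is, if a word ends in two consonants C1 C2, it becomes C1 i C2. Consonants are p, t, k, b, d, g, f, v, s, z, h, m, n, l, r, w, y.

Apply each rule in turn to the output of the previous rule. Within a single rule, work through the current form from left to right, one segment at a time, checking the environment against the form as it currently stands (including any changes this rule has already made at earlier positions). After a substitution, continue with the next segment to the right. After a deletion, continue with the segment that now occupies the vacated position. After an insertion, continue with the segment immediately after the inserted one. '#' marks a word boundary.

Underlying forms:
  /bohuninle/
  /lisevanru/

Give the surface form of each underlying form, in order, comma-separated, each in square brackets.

[bohuninil], [lisevanir]

/bohuninle/:
  (1) Spirantization: no change — [bohuninle]
  (2) Apocope: [bohuninle] → [bohuninl]
  (3) Cluster Epenthesis: [bohuninl] → [bohuninil]
/lisevanru/:
  (1) Spirantization: no change — [lisevanru]
  (2) Apocope: [lisevanru] → [lisevanr]
  (3) Cluster Epenthesis: [lisevanr] → [lisevanir]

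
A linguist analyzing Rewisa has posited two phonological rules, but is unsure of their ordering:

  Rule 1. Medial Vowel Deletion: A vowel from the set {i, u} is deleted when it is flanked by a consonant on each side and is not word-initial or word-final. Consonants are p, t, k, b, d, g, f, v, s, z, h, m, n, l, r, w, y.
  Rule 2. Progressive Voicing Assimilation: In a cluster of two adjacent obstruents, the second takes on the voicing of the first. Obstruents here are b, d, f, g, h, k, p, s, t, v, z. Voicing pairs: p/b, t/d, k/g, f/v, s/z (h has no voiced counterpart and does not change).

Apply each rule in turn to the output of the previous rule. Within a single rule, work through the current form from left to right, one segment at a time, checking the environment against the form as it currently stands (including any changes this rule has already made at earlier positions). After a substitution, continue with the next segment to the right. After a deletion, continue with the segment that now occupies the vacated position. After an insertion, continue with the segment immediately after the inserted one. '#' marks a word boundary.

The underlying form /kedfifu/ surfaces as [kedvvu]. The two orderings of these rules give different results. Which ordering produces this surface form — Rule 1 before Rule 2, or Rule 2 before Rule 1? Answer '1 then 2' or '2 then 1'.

1 then 2

Order 1 then 2:
  1 Medial Vowel Deletion: [kedfifu] → [kedffu]
  2 Progressive Voicing Assimilation: [kedffu] → [kedvvu]
  result: [kedvvu]
Order 2 then 1:
  2 Progressive Voicing Assimilation: [kedfifu] → [kedvifu]
  1 Medial Vowel Deletion: [kedvifu] → [kedvfu]
  result: [kedvfu]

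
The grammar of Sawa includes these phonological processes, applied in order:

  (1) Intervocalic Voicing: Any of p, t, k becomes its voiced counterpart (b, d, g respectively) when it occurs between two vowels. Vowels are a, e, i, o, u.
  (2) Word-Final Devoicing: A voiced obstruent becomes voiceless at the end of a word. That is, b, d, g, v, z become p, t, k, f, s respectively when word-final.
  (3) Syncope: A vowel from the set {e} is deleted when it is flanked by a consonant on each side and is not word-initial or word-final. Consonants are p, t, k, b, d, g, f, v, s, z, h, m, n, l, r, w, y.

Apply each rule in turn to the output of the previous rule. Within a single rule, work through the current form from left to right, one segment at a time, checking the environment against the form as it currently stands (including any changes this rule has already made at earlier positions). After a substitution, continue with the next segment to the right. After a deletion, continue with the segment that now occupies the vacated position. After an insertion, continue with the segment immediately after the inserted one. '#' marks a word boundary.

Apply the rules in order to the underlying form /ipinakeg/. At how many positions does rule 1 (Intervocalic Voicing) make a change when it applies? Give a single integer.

2

(1) Intervocalic Voicing: [ipinakeg] → [ibinageg]
(2) Word-Final Devoicing: [ibinageg] → [ibinagek]
(3) Syncope: [ibinagek] → [ibinagk]
Rule 1 changed 2 position(s).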